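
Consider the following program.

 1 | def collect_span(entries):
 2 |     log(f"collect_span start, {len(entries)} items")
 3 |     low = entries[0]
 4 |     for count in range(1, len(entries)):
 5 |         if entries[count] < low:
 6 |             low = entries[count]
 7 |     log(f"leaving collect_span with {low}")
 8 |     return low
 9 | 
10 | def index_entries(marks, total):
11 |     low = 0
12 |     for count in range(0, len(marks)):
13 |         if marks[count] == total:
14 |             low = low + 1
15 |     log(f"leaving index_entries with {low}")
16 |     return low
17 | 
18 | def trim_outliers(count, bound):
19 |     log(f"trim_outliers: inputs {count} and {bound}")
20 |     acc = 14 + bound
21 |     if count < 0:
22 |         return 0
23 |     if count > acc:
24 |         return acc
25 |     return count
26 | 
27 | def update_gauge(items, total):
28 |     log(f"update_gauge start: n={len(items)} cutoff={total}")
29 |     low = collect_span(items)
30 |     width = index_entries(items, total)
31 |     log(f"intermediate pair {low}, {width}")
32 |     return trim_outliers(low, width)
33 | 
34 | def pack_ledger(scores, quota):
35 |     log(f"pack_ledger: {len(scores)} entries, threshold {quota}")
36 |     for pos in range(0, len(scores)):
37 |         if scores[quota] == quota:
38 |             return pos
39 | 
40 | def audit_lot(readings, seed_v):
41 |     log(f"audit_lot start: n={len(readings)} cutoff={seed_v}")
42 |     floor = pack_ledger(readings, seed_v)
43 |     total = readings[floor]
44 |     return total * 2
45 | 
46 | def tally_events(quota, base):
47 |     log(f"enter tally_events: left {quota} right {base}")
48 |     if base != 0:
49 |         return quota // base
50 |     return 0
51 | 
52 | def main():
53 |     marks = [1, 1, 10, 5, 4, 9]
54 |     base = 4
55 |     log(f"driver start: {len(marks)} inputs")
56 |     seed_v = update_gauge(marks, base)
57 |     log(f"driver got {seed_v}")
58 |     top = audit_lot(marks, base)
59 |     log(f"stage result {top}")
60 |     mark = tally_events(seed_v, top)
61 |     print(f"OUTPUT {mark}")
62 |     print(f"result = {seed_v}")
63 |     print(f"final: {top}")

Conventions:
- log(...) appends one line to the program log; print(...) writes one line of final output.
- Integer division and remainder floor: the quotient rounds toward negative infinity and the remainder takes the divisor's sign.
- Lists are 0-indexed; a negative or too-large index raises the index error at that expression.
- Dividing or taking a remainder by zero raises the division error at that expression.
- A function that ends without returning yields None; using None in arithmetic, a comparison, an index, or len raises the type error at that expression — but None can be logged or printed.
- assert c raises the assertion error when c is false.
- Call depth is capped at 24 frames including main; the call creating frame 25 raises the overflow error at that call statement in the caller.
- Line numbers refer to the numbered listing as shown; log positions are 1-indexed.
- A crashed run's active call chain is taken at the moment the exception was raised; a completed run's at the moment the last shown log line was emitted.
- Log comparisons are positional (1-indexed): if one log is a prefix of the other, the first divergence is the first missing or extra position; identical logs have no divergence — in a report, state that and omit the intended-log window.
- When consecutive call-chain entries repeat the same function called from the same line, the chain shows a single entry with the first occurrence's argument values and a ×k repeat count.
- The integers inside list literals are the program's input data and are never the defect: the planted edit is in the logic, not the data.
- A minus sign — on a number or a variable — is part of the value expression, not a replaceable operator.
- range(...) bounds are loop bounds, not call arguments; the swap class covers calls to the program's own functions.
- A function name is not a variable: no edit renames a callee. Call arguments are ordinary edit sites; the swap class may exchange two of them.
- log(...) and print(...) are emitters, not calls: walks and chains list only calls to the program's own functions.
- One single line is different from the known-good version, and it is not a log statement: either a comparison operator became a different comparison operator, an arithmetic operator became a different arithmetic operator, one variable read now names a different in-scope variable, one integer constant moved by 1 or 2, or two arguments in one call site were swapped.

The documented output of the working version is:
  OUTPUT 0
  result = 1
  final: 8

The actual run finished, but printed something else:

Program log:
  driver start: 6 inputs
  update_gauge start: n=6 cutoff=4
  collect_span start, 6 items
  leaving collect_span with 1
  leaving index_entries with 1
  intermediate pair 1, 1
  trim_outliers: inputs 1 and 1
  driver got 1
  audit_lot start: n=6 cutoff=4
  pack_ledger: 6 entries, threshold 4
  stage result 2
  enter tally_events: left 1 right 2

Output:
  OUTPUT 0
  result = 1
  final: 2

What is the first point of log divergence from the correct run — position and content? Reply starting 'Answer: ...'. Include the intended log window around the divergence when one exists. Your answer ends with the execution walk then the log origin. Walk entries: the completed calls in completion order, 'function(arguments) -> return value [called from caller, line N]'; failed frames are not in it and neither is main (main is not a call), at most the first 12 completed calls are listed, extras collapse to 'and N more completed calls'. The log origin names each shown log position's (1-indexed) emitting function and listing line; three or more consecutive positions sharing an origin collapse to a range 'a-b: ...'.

Answer: position 11; shown 'stage result 2' vs intended 'stage result 8'.
Intended log window:
  9: audit_lot start: n=6 cutoff=4
  10: pack_ledger: 6 entries, threshold 4
  11: stage result 8
  12: enter tally_events: left 1 right 8
Execution walk:
  collect_span([1, 1, 10, 5, 4, 9]) -> 1  [called from update_gauge, line 29]
  index_entries([1, 1, 10, 5, 4, 9], 4) -> 1  [called from update_gauge, line 30]
  trim_outliers(1, 1) -> 1  [called from update_gauge, line 32]
  update_gauge([1, 1, 10, 5, 4, 9], 4) -> 1  [called from main, line 56]
  pack_ledger([1, 1, 10, 5, 4, 9], 4) -> 0  [called from audit_lot, line 42]
  audit_lot([1, 1, 10, 5, 4, 9], 4) -> 2  [called from main, line 58]
  tally_events(1, 2) -> 0  [called from main, line 60]
Log origins:
  1: logged in main at line 55
  2: logged in update_gauge at line 28
  3: logged in collect_span at line 2
  4: logged in collect_span at line 7
  5: logged in index_entries at line 15
  6: logged in update_gauge at line 31
  7: logged in trim_outliers at line 19
  8: logged in main at line 57
  9: logged in audit_lot at line 41
  10: logged in pack_ledger at line 35
  11: logged in main at line 59
  12: logged in tally_events at line 47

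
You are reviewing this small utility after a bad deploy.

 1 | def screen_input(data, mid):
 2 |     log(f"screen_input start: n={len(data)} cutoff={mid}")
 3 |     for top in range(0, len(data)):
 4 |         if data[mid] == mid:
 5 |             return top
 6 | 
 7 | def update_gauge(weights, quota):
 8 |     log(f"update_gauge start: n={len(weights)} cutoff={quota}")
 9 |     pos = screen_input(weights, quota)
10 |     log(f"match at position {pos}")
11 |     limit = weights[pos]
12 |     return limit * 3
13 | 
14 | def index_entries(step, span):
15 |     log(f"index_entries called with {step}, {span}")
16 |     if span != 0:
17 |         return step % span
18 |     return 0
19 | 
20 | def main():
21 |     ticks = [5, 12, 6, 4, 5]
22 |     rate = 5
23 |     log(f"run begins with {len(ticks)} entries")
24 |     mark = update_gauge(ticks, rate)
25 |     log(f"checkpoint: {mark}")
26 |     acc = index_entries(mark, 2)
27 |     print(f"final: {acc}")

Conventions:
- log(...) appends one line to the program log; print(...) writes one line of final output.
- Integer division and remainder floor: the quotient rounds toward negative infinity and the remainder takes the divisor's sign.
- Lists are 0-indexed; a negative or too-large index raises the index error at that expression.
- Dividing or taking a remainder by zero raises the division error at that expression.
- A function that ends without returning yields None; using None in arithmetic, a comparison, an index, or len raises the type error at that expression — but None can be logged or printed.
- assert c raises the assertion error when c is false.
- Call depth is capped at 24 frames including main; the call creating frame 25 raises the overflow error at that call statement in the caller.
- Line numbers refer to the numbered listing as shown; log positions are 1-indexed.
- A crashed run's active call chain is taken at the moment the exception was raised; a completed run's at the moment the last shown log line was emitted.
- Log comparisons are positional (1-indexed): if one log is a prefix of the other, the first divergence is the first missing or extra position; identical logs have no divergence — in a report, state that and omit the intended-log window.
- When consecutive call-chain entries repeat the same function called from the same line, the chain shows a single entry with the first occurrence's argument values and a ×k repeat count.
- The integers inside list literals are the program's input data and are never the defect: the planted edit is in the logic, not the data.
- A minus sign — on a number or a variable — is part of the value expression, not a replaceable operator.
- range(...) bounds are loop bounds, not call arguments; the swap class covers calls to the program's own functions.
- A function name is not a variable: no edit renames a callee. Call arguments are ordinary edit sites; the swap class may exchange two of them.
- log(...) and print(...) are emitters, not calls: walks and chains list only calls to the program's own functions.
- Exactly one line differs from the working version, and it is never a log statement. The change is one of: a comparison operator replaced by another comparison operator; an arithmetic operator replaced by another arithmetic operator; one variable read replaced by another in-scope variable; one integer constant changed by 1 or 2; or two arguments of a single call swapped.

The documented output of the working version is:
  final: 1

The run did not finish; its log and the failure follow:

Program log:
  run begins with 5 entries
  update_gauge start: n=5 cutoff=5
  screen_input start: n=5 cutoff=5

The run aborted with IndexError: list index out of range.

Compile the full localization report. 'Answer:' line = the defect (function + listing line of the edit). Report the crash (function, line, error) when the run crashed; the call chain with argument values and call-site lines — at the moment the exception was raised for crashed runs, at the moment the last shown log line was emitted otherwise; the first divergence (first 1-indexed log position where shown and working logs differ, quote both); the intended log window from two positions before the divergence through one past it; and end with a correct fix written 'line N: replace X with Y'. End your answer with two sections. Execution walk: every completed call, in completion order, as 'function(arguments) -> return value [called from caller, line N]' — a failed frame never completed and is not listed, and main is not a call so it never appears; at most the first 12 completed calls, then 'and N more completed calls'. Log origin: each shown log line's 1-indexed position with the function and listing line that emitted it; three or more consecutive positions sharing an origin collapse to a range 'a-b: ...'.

Answer: the defect is in screen_input at line 4.
Core observation: The shown log is a 3-line prefix of the intended one, whose next entry is 'match at position 0'.
Crash: screen_input, line 4, IndexError.
Call chain: main -> update_gauge([5, 12, 6, 4, 5], 5) (called at line 24) -> screen_input([5, 12, 6, 4, 5], 5) (called at line 9).
First divergence: position 4 — after 3 matching lines the faulty run goes silent; intended next line 'match at position 0'.
Intended log window:
  2: update_gauge start: n=5 cutoff=5
  3: screen_input start: n=5 cutoff=5
  4: match at position 0
  5: checkpoint: 15
Execution walk:
  (no call completed)
Log line origins:
  1: emitted by main (line 23)
  2: emitted by update_gauge (line 8)
  3: emitted by screen_input (line 2)
A correct fix: line 4: replace `data[mid]` with `data[top]`.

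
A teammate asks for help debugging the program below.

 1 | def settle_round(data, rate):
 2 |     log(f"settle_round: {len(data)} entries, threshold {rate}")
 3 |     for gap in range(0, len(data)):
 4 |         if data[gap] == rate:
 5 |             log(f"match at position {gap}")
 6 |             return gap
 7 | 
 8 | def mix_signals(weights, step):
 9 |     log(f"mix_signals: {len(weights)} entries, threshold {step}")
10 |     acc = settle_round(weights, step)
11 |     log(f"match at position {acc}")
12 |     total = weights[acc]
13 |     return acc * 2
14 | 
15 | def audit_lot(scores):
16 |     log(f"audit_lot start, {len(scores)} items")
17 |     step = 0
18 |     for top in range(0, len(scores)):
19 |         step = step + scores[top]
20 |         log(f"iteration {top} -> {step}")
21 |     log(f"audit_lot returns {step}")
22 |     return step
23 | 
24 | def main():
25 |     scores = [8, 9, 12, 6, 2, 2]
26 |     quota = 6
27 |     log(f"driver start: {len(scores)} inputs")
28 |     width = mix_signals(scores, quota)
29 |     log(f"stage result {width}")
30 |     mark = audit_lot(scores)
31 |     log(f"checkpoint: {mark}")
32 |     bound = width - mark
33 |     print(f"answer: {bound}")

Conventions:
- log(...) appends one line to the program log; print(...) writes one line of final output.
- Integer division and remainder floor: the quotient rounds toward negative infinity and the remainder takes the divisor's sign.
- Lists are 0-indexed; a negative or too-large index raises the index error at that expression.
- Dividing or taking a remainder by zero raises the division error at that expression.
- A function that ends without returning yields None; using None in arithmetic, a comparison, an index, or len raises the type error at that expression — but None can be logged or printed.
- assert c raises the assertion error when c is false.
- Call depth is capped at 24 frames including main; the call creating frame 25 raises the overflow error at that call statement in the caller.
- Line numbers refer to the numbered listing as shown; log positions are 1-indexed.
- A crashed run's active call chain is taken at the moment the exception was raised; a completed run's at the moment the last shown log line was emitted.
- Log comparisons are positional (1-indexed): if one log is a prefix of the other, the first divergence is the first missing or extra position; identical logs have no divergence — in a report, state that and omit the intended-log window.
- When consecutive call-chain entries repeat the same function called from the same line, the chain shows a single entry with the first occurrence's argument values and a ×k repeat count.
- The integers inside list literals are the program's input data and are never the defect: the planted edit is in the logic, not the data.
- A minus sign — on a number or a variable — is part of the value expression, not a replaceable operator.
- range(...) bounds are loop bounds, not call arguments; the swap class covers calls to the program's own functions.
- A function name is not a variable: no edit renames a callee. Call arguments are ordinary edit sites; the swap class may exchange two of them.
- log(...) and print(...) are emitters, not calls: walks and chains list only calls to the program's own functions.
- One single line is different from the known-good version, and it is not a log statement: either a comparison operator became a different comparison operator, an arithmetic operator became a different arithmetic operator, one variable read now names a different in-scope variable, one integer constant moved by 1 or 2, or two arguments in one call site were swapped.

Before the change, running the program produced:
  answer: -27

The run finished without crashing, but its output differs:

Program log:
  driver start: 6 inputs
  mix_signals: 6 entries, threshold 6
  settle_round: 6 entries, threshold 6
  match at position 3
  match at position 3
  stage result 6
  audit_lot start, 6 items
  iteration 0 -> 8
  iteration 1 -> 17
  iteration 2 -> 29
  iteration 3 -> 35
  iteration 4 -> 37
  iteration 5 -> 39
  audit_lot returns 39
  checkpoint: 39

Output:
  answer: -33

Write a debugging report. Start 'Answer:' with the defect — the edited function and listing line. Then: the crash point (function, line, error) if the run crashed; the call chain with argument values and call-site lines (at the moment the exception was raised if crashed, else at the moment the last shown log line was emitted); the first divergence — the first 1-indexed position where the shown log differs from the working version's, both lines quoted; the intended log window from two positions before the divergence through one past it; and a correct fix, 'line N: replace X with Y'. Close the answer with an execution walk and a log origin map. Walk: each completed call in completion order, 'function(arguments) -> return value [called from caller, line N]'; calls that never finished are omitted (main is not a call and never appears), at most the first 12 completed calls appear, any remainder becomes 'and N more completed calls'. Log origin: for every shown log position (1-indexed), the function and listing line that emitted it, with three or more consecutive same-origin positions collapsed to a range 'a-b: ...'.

Answer: the defect is in mix_signals at line 13.
Key fact: At log position 6 the runs split — shown 'stage result 6', but the working version logs 'stage result 12'.
Call chain: main.
First divergence: position 6; shown 'stage result 6' vs intended 'stage result 12'.
Intended log window:
  4: match at position 3
  5: match at position 3
  6: stage result 12
  7: audit_lot start, 6 items
Execution walk:
  settle_round([8, 9, 12, 6, 2, 2], 6) -> 3  [called from mix_signals, line 10]
  mix_signals([8, 9, 12, 6, 2, 2], 6) -> 6  [called from main, line 28]
  audit_lot([8, 9, 12, 6, 2, 2]) -> 39  [called from main, line 30]
Log origin:
  1: from main, line 27
  2: from mix_signals, line 9
  3: from settle_round, line 2
  4: from settle_round, line 5
  5: from mix_signals, line 11
  6: from main, line 29
  7: from audit_lot, line 16
  8-13: from audit_lot, line 20
  14: from audit_lot, line 21
  15: from main, line 31
A correct fix: line 13: replace `acc` with `total`.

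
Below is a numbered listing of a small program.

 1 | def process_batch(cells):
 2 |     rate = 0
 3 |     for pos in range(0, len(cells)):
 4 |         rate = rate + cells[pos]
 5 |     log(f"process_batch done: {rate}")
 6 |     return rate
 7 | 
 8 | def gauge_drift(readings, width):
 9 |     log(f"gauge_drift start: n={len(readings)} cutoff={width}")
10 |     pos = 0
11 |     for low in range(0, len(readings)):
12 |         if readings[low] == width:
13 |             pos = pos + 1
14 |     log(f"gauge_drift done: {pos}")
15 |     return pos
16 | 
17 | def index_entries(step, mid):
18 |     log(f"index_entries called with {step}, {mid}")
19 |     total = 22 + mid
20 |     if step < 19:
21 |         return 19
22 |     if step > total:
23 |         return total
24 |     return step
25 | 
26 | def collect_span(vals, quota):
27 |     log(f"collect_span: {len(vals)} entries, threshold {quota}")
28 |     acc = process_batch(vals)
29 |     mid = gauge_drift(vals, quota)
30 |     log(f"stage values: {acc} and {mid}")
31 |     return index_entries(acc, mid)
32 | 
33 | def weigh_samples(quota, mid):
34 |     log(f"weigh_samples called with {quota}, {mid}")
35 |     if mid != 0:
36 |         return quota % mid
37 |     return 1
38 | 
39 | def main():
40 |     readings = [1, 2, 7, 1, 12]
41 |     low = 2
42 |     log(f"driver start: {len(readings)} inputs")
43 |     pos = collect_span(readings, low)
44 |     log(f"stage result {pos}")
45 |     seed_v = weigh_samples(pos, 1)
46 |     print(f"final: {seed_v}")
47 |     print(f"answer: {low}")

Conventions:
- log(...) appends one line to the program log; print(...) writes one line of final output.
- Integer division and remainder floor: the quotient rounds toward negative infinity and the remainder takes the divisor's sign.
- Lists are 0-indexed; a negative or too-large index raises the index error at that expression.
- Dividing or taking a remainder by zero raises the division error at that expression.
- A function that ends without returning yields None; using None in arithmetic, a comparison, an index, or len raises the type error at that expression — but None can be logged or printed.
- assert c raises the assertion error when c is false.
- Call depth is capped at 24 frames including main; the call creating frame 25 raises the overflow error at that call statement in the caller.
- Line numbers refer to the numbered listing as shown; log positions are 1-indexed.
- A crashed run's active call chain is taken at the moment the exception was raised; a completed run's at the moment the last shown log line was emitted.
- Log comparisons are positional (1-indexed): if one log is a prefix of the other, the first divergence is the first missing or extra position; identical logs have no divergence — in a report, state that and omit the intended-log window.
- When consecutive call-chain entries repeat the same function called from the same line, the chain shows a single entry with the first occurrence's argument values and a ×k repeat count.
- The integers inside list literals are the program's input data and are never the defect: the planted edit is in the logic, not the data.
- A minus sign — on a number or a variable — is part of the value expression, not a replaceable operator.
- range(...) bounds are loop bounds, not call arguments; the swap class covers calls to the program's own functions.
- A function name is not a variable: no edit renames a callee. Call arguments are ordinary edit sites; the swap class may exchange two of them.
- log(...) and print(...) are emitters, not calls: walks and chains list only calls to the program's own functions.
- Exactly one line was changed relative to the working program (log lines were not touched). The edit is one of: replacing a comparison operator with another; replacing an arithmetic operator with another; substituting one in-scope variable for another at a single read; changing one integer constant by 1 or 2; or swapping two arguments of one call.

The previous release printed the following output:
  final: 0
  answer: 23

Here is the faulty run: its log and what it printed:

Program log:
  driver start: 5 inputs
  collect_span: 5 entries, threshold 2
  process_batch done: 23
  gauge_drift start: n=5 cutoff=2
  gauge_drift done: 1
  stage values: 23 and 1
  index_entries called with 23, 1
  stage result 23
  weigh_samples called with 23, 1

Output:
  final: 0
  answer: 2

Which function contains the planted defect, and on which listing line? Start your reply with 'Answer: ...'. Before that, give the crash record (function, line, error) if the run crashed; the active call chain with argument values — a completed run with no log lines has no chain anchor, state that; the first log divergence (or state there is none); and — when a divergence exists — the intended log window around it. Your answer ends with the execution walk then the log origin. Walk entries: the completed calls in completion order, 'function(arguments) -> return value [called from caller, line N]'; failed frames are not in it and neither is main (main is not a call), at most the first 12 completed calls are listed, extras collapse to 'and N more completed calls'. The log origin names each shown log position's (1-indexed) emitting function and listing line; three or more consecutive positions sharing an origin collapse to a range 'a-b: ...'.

Answer: the defect is in main at line 47.
Key fact: The logs agree in full; only the final output differs.
Call chain: main -> weigh_samples(23, 1) (called at line 45).
First divergence: none — the logs agree in full.
Execution walk:
  process_batch([1, 2, 7, 1, 12]) -> 23  [called from collect_span, line 28]
  gauge_drift([1, 2, 7, 1, 12], 2) -> 1  [called from collect_span, line 29]
  index_entries(23, 1) -> 23  [called from collect_span, line 31]
  collect_span([1, 2, 7, 1, 12], 2) -> 23  [called from main, line 43]
  weigh_samples(23, 1) -> 0  [called from main, line 45]
Log origins:
  1: emitted by main (line 42)
  2: emitted by collect_span (line 27)
  3: emitted by process_batch (line 5)
  4: emitted by gauge_drift (line 9)
  5: emitted by gauge_drift (line 14)
  6: emitted by collect_span (line 30)
  7: emitted by index_entries (line 18)
  8: emitted by main (line 44)
  9: emitted by weigh_samples (line 34)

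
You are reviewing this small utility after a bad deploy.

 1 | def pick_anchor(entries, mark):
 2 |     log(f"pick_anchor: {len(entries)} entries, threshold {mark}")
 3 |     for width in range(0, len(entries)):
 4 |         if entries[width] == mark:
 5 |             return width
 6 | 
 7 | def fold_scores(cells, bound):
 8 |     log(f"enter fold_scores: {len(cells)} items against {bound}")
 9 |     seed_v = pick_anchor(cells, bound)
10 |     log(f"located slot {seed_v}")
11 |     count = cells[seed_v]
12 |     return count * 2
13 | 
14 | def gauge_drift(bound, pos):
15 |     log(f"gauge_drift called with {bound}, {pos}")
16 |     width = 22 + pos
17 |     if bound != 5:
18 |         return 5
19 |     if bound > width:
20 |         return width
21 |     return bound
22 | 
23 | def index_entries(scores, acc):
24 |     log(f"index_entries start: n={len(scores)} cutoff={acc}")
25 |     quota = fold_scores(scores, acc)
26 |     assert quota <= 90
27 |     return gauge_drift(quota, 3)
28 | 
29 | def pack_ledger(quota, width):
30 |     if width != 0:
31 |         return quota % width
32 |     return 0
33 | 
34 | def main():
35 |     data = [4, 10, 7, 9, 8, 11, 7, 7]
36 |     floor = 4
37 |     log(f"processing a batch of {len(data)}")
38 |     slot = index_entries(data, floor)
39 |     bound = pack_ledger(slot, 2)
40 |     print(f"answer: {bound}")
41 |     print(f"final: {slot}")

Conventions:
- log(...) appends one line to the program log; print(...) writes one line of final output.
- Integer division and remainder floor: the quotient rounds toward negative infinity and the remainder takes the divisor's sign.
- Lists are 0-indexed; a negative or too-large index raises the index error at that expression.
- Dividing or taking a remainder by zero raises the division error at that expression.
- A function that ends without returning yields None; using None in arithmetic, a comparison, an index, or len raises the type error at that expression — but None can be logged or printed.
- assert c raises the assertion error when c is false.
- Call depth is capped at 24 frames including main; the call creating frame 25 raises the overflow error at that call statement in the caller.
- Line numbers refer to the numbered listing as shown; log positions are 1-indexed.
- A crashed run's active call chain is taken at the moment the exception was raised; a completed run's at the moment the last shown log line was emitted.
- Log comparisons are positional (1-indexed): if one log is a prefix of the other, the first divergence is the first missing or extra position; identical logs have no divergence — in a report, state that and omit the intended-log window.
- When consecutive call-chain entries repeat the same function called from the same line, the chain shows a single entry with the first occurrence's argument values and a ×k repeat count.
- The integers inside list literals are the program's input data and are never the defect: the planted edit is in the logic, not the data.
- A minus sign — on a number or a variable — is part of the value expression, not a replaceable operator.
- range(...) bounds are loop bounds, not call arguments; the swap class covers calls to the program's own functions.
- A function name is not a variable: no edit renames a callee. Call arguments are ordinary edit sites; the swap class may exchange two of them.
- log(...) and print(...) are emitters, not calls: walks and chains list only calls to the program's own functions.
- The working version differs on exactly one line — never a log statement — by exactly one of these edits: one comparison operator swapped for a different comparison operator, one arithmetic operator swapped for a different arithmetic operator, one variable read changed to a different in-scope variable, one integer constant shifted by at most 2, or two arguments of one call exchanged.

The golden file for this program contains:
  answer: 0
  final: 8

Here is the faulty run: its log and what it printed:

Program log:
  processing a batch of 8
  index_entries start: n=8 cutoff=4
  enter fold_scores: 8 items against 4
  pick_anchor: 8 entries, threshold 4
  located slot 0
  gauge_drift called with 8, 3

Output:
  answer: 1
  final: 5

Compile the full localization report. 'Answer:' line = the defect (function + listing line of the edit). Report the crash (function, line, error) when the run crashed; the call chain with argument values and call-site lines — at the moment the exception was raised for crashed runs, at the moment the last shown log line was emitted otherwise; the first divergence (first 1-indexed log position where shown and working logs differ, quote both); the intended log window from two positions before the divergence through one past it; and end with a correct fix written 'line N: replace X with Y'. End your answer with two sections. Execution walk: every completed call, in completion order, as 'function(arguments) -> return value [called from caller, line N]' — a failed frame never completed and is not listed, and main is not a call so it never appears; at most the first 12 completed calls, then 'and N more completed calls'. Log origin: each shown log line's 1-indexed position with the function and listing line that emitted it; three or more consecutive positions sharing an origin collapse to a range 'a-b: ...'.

Answer: the defect is in gauge_drift at line 17.
The tell: The two runs log identically and part ways only at the printed values.
Call chain: main -> index_entries([4, 10, 7, 9, 8, 11, 7, 7], 4) (called at line 38) -> gauge_drift(8, 3) (called at line 27).
First divergence: there is none — every log position agrees.
Execution walk:
  pick_anchor([4, 10, 7, 9, 8, 11, 7, 7], 4) -> 0  [called from fold_scores, line 9]
  fold_scores([4, 10, 7, 9, 8, 11, 7, 7], 4) -> 8  [called from index_entries, line 25]
  gauge_drift(8, 3) -> 5  [called from index_entries, line 27]
  index_entries([4, 10, 7, 9, 8, 11, 7, 7], 4) -> 5  [called from main, line 38]
  pack_ledger(5, 2) -> 1  [called from main, line 39]
Log origins:
  1: logged in main at line 37
  2: logged in index_entries at line 24
  3: logged in fold_scores at line 8
  4: logged in pick_anchor at line 2
  5: logged in fold_scores at line 10
  6: logged in gauge_drift at line 15
A correct fix: line 17: replace `!=` with `<`.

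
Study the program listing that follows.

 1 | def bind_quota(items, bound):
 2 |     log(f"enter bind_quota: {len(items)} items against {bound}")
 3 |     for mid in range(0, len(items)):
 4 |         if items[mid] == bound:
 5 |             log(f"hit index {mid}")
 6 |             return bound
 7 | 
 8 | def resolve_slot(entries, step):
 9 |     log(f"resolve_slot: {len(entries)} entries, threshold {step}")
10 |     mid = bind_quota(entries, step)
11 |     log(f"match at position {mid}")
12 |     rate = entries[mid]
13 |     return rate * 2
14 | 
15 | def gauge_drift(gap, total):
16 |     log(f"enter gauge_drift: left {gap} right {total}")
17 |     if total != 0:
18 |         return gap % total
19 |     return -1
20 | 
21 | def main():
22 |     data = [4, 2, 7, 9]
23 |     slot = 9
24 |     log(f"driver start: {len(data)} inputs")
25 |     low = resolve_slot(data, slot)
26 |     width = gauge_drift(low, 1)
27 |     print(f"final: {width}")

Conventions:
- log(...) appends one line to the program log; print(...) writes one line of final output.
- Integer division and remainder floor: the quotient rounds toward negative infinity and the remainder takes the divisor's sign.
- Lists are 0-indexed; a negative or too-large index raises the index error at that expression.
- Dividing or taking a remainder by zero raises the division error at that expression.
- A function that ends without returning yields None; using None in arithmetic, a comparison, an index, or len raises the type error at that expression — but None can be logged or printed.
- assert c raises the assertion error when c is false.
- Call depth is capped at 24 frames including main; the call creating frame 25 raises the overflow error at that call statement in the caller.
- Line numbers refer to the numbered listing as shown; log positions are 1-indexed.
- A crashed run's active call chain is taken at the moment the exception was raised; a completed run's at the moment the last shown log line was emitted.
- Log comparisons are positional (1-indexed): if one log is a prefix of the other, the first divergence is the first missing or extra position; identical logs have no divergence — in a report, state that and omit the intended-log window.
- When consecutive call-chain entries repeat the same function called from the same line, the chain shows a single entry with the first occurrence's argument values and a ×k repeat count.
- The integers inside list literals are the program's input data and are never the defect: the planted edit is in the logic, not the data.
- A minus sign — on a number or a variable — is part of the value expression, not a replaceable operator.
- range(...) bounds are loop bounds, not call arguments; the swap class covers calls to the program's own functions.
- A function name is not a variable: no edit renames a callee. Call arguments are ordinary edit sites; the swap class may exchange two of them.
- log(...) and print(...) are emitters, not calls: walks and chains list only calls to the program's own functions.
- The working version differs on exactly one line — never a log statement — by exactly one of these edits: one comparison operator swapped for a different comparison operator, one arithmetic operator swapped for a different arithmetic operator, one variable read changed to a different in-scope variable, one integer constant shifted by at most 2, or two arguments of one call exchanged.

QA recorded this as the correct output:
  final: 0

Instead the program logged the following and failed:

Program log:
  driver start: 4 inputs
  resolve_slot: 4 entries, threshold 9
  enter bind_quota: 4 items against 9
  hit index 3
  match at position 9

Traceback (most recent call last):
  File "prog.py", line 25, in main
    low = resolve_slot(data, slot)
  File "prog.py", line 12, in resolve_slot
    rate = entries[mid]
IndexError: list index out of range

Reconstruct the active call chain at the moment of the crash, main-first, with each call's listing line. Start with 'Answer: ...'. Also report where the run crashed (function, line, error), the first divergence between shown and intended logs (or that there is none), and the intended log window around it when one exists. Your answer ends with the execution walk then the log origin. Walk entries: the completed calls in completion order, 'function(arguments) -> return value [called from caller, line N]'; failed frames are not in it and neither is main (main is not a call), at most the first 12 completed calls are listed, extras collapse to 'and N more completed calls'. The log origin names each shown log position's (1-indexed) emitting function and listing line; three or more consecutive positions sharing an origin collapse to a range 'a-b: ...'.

Answer: main -> resolve_slot (called at line 25).
Key fact: The log first diverges at position 5: the faulty run prints 'match at position 9' where the working version prints 'match at position 3'.
Crash: resolve_slot, line 12, IndexError.
First divergence: position 5 — shown 'match at position 9', intended 'match at position 3'.
Intended log window:
  3: enter bind_quota: 4 items against 9
  4: hit index 3
  5: match at position 3
  6: enter gauge_drift: left 18 right 1
Execution walk:
  bind_quota([4, 2, 7, 9], 9) -> 9  [called from resolve_slot, line 10]
Log line origins:
  1: from main, line 24
  2: from resolve_slot, line 9
  3: from bind_quota, line 2
  4: from bind_quota, line 5
  5: from resolve_slot, line 11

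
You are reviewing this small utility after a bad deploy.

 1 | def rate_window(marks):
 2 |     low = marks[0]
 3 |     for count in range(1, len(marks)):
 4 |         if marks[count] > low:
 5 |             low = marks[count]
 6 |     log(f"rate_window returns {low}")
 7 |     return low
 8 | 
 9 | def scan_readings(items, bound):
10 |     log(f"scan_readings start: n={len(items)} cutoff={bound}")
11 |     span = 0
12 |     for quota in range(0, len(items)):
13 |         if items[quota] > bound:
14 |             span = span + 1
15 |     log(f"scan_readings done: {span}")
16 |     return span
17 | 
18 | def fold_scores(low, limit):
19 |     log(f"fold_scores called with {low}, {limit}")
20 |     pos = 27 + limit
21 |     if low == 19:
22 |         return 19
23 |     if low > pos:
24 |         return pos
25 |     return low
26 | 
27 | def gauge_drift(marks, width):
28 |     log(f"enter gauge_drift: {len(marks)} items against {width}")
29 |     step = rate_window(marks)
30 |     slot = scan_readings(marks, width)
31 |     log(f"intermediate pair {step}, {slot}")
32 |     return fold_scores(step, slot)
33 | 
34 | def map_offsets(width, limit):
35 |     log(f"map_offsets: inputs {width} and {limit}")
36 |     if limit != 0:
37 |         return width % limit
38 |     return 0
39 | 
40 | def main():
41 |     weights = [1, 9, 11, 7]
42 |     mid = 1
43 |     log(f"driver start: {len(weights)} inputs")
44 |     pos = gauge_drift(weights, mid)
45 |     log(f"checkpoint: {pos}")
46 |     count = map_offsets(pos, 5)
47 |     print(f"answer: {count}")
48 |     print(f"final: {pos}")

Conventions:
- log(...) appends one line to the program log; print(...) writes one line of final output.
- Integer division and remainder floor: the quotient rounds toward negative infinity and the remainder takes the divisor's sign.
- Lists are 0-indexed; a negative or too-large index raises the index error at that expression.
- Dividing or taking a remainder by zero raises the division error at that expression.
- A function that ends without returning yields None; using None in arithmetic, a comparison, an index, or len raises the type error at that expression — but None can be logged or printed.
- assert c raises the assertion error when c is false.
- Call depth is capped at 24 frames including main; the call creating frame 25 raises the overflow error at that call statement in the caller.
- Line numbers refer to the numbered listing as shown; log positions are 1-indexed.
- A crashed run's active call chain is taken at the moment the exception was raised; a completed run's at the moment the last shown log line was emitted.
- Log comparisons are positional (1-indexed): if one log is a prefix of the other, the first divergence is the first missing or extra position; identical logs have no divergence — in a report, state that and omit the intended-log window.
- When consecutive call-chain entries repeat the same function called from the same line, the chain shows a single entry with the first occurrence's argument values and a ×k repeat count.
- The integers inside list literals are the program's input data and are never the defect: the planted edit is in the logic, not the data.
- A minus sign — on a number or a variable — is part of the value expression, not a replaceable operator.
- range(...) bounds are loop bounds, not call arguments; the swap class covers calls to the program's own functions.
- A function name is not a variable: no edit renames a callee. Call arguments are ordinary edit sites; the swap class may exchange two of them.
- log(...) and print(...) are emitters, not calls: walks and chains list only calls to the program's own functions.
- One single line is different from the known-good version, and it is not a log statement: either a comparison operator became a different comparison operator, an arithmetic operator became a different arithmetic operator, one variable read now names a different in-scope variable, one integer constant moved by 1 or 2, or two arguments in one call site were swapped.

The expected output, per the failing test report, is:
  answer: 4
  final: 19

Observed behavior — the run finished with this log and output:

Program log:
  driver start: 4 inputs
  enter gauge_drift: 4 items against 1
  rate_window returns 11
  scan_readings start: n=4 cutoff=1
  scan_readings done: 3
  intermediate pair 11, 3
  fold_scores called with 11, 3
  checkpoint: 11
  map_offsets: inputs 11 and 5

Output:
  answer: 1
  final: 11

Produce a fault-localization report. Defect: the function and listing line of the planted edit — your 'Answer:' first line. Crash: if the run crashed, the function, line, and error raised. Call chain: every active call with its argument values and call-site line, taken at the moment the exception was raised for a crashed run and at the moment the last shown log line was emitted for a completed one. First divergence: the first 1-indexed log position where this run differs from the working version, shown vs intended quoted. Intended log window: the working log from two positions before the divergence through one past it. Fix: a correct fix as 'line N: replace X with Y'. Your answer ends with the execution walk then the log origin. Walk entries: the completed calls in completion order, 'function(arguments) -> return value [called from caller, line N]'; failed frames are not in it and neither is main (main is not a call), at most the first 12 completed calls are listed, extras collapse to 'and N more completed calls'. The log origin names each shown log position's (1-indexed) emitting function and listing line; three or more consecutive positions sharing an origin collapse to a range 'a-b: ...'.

Answer: the defect is in fold_scores at line 21.
Key observation: The earliest visible damage is log position 8 — 'checkpoint: 11' rather than the intended 'checkpoint: 19'.
Call chain: main -> map_offsets(11, 5) (called at line 46).
First divergence: position 8; shown 'checkpoint: 11' vs intended 'checkpoint: 19'.
Intended log window:
  6: intermediate pair 11, 3
  7: fold_scores called with 11, 3
  8: checkpoint: 19
  9: map_offsets: inputs 19 and 5
Execution walk:
  rate_window([1, 9, 11, 7]) -> 11  [called from gauge_drift, line 29]
  scan_readings([1, 9, 11, 7], 1) -> 3  [called from gauge_drift, line 30]
  fold_scores(11, 3) -> 11  [called from gauge_drift, line 32]
  gauge_drift([1, 9, 11, 7], 1) -> 11  [called from main, line 44]
  map_offsets(11, 5) -> 1  [called from main, line 46]
Log line origins:
  1: logged in main at line 43
  2: logged in gauge_drift at line 28
  3: logged in rate_window at line 6
  4: logged in scan_readings at line 10
  5: logged in scan_readings at line 15
  6: logged in gauge_drift at line 31
  7: logged in fold_scores at line 19
  8: logged in main at line 45
  9: logged in map_offsets at line 35
A correct fix: line 21: replace `==` with `<`.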